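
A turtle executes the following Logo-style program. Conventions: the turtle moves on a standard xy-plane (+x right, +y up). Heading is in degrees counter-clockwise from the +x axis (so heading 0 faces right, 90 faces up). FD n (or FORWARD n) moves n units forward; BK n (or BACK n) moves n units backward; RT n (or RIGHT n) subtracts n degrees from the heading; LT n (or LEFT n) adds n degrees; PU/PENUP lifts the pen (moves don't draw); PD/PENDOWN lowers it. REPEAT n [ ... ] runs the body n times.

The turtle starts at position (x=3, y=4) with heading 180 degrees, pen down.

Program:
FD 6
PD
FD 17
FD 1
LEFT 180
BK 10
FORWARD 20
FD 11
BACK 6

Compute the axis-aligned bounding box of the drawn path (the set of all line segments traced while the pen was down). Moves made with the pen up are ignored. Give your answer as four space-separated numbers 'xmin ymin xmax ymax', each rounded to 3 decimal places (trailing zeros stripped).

Answer: -31 4 3 4

Derivation:
Executing turtle program step by step:
Start: pos=(3,4), heading=180, pen down
FD 6: (3,4) -> (-3,4) [heading=180, draw]
PD: pen down
FD 17: (-3,4) -> (-20,4) [heading=180, draw]
FD 1: (-20,4) -> (-21,4) [heading=180, draw]
LT 180: heading 180 -> 0
BK 10: (-21,4) -> (-31,4) [heading=0, draw]
FD 20: (-31,4) -> (-11,4) [heading=0, draw]
FD 11: (-11,4) -> (0,4) [heading=0, draw]
BK 6: (0,4) -> (-6,4) [heading=0, draw]
Final: pos=(-6,4), heading=0, 7 segment(s) drawn

Segment endpoints: x in {-31, -21, -20, -11, -6, -3, 0, 3}, y in {4, 4, 4, 4, 4, 4}
xmin=-31, ymin=4, xmax=3, ymax=4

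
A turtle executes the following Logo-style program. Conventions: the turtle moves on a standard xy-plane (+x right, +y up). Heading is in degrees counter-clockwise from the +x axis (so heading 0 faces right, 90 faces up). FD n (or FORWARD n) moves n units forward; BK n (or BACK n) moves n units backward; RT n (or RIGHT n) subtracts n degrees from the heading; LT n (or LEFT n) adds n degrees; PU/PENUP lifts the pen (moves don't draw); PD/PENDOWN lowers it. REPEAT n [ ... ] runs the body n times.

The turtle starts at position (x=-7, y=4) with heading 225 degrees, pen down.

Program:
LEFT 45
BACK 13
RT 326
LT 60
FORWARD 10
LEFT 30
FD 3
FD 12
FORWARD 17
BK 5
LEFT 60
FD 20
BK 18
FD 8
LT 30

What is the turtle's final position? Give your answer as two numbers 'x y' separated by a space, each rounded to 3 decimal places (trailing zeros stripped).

Executing turtle program step by step:
Start: pos=(-7,4), heading=225, pen down
LT 45: heading 225 -> 270
BK 13: (-7,4) -> (-7,17) [heading=270, draw]
RT 326: heading 270 -> 304
LT 60: heading 304 -> 4
FD 10: (-7,17) -> (2.976,17.698) [heading=4, draw]
LT 30: heading 4 -> 34
FD 3: (2.976,17.698) -> (5.463,19.375) [heading=34, draw]
FD 12: (5.463,19.375) -> (15.411,26.085) [heading=34, draw]
FD 17: (15.411,26.085) -> (29.505,35.592) [heading=34, draw]
BK 5: (29.505,35.592) -> (25.36,32.796) [heading=34, draw]
LT 60: heading 34 -> 94
FD 20: (25.36,32.796) -> (23.965,52.747) [heading=94, draw]
BK 18: (23.965,52.747) -> (25.22,34.791) [heading=94, draw]
FD 8: (25.22,34.791) -> (24.662,42.771) [heading=94, draw]
LT 30: heading 94 -> 124
Final: pos=(24.662,42.771), heading=124, 9 segment(s) drawn

Answer: 24.662 42.771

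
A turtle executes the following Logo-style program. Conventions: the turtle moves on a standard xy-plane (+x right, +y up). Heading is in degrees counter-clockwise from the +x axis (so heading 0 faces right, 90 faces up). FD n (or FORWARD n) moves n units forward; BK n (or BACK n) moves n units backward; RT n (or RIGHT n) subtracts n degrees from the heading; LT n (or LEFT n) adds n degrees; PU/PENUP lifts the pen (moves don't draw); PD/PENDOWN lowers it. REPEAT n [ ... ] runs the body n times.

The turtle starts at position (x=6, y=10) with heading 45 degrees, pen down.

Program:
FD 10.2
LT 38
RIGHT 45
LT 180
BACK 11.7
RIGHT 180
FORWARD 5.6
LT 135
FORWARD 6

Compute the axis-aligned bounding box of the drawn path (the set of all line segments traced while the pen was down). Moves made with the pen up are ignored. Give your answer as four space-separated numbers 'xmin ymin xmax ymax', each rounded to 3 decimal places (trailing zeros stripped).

Executing turtle program step by step:
Start: pos=(6,10), heading=45, pen down
FD 10.2: (6,10) -> (13.212,17.212) [heading=45, draw]
LT 38: heading 45 -> 83
RT 45: heading 83 -> 38
LT 180: heading 38 -> 218
BK 11.7: (13.212,17.212) -> (22.432,24.416) [heading=218, draw]
RT 180: heading 218 -> 38
FD 5.6: (22.432,24.416) -> (26.845,27.863) [heading=38, draw]
LT 135: heading 38 -> 173
FD 6: (26.845,27.863) -> (20.89,28.595) [heading=173, draw]
Final: pos=(20.89,28.595), heading=173, 4 segment(s) drawn

Segment endpoints: x in {6, 13.212, 20.89, 22.432, 26.845}, y in {10, 17.212, 24.416, 27.863, 28.595}
xmin=6, ymin=10, xmax=26.845, ymax=28.595

Answer: 6 10 26.845 28.595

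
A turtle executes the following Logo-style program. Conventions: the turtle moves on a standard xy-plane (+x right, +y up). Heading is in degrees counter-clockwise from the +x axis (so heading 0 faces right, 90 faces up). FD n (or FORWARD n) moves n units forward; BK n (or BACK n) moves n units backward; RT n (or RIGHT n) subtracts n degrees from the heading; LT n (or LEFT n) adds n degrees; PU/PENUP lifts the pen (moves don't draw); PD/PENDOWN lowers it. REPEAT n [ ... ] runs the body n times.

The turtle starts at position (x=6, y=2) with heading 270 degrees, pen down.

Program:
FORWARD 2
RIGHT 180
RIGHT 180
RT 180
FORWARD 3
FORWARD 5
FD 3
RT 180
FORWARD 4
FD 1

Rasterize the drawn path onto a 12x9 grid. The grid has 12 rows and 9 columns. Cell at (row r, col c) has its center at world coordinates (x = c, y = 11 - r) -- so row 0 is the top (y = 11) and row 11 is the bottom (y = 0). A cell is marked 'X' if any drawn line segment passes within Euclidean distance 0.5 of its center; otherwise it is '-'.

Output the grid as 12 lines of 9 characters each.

Answer: ------X--
------X--
------X--
------X--
------X--
------X--
------X--
------X--
------X--
------X--
------X--
------X--

Derivation:
Segment 0: (6,2) -> (6,0)
Segment 1: (6,0) -> (6,3)
Segment 2: (6,3) -> (6,8)
Segment 3: (6,8) -> (6,11)
Segment 4: (6,11) -> (6,7)
Segment 5: (6,7) -> (6,6)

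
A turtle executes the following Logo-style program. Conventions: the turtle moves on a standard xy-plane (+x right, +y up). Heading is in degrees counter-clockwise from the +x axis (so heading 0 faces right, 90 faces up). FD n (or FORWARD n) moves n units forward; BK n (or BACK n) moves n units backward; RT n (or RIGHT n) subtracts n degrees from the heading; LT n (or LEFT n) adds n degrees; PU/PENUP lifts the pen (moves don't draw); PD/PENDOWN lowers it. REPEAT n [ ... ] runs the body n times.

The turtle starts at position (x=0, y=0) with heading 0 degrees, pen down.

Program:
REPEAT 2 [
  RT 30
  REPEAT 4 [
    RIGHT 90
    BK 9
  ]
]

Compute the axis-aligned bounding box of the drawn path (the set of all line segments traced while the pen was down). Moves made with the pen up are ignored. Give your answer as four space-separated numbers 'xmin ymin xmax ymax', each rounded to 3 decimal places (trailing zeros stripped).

Answer: 0 -7.794 12.294 7.794

Derivation:
Executing turtle program step by step:
Start: pos=(0,0), heading=0, pen down
REPEAT 2 [
  -- iteration 1/2 --
  RT 30: heading 0 -> 330
  REPEAT 4 [
    -- iteration 1/4 --
    RT 90: heading 330 -> 240
    BK 9: (0,0) -> (4.5,7.794) [heading=240, draw]
    -- iteration 2/4 --
    RT 90: heading 240 -> 150
    BK 9: (4.5,7.794) -> (12.294,3.294) [heading=150, draw]
    -- iteration 3/4 --
    RT 90: heading 150 -> 60
    BK 9: (12.294,3.294) -> (7.794,-4.5) [heading=60, draw]
    -- iteration 4/4 --
    RT 90: heading 60 -> 330
    BK 9: (7.794,-4.5) -> (0,0) [heading=330, draw]
  ]
  -- iteration 2/2 --
  RT 30: heading 330 -> 300
  REPEAT 4 [
    -- iteration 1/4 --
    RT 90: heading 300 -> 210
    BK 9: (0,0) -> (7.794,4.5) [heading=210, draw]
    -- iteration 2/4 --
    RT 90: heading 210 -> 120
    BK 9: (7.794,4.5) -> (12.294,-3.294) [heading=120, draw]
    -- iteration 3/4 --
    RT 90: heading 120 -> 30
    BK 9: (12.294,-3.294) -> (4.5,-7.794) [heading=30, draw]
    -- iteration 4/4 --
    RT 90: heading 30 -> 300
    BK 9: (4.5,-7.794) -> (0,0) [heading=300, draw]
  ]
]
Final: pos=(0,0), heading=300, 8 segment(s) drawn

Segment endpoints: x in {0, 0, 0, 4.5, 4.5, 7.794, 7.794, 12.294}, y in {-7.794, -4.5, -3.294, 0, 0, 3.294, 4.5, 7.794}
xmin=0, ymin=-7.794, xmax=12.294, ymax=7.794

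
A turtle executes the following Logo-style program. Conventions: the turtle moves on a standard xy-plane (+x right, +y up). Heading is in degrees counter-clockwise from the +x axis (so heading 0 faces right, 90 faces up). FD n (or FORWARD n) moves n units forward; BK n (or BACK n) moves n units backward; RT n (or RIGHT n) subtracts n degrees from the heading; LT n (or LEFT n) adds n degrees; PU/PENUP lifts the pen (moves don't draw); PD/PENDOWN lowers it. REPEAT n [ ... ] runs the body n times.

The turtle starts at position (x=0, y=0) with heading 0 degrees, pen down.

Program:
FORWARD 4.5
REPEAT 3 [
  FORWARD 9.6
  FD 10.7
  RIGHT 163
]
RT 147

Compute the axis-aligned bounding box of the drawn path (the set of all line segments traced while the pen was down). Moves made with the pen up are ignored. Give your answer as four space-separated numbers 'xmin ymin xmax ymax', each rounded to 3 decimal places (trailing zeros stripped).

Executing turtle program step by step:
Start: pos=(0,0), heading=0, pen down
FD 4.5: (0,0) -> (4.5,0) [heading=0, draw]
REPEAT 3 [
  -- iteration 1/3 --
  FD 9.6: (4.5,0) -> (14.1,0) [heading=0, draw]
  FD 10.7: (14.1,0) -> (24.8,0) [heading=0, draw]
  RT 163: heading 0 -> 197
  -- iteration 2/3 --
  FD 9.6: (24.8,0) -> (15.619,-2.807) [heading=197, draw]
  FD 10.7: (15.619,-2.807) -> (5.387,-5.935) [heading=197, draw]
  RT 163: heading 197 -> 34
  -- iteration 3/3 --
  FD 9.6: (5.387,-5.935) -> (13.346,-0.567) [heading=34, draw]
  FD 10.7: (13.346,-0.567) -> (22.216,5.416) [heading=34, draw]
  RT 163: heading 34 -> 231
]
RT 147: heading 231 -> 84
Final: pos=(22.216,5.416), heading=84, 7 segment(s) drawn

Segment endpoints: x in {0, 4.5, 5.387, 13.346, 14.1, 15.619, 22.216, 24.8}, y in {-5.935, -2.807, -0.567, 0, 5.416}
xmin=0, ymin=-5.935, xmax=24.8, ymax=5.416

Answer: 0 -5.935 24.8 5.416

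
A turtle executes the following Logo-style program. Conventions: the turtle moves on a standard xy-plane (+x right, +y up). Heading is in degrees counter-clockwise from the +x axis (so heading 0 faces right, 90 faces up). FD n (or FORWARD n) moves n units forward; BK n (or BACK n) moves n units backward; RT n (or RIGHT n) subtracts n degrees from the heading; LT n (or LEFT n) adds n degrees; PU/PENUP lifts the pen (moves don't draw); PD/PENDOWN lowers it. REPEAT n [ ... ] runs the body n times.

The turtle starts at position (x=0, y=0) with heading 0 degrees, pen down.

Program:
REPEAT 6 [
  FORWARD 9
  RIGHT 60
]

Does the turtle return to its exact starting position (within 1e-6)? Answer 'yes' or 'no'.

Answer: yes

Derivation:
Executing turtle program step by step:
Start: pos=(0,0), heading=0, pen down
REPEAT 6 [
  -- iteration 1/6 --
  FD 9: (0,0) -> (9,0) [heading=0, draw]
  RT 60: heading 0 -> 300
  -- iteration 2/6 --
  FD 9: (9,0) -> (13.5,-7.794) [heading=300, draw]
  RT 60: heading 300 -> 240
  -- iteration 3/6 --
  FD 9: (13.5,-7.794) -> (9,-15.588) [heading=240, draw]
  RT 60: heading 240 -> 180
  -- iteration 4/6 --
  FD 9: (9,-15.588) -> (0,-15.588) [heading=180, draw]
  RT 60: heading 180 -> 120
  -- iteration 5/6 --
  FD 9: (0,-15.588) -> (-4.5,-7.794) [heading=120, draw]
  RT 60: heading 120 -> 60
  -- iteration 6/6 --
  FD 9: (-4.5,-7.794) -> (0,0) [heading=60, draw]
  RT 60: heading 60 -> 0
]
Final: pos=(0,0), heading=0, 6 segment(s) drawn

Start position: (0, 0)
Final position: (0, 0)
Distance = 0; < 1e-6 -> CLOSED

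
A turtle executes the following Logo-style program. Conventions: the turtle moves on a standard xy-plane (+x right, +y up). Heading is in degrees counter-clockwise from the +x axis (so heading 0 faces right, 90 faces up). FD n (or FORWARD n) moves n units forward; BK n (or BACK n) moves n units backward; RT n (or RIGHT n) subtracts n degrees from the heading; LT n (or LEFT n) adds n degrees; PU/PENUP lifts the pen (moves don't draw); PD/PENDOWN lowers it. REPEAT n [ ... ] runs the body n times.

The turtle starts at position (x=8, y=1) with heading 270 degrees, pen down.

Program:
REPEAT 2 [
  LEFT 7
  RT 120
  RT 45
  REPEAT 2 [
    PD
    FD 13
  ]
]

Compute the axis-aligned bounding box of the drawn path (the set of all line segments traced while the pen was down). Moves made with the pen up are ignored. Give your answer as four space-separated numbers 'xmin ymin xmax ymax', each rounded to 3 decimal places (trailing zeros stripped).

Answer: -1.74 1 16.321 25.107

Derivation:
Executing turtle program step by step:
Start: pos=(8,1), heading=270, pen down
REPEAT 2 [
  -- iteration 1/2 --
  LT 7: heading 270 -> 277
  RT 120: heading 277 -> 157
  RT 45: heading 157 -> 112
  REPEAT 2 [
    -- iteration 1/2 --
    PD: pen down
    FD 13: (8,1) -> (3.13,13.053) [heading=112, draw]
    -- iteration 2/2 --
    PD: pen down
    FD 13: (3.13,13.053) -> (-1.74,25.107) [heading=112, draw]
  ]
  -- iteration 2/2 --
  LT 7: heading 112 -> 119
  RT 120: heading 119 -> 359
  RT 45: heading 359 -> 314
  REPEAT 2 [
    -- iteration 1/2 --
    PD: pen down
    FD 13: (-1.74,25.107) -> (7.291,15.755) [heading=314, draw]
    -- iteration 2/2 --
    PD: pen down
    FD 13: (7.291,15.755) -> (16.321,6.404) [heading=314, draw]
  ]
]
Final: pos=(16.321,6.404), heading=314, 4 segment(s) drawn

Segment endpoints: x in {-1.74, 3.13, 7.291, 8, 16.321}, y in {1, 6.404, 13.053, 15.755, 25.107}
xmin=-1.74, ymin=1, xmax=16.321, ymax=25.107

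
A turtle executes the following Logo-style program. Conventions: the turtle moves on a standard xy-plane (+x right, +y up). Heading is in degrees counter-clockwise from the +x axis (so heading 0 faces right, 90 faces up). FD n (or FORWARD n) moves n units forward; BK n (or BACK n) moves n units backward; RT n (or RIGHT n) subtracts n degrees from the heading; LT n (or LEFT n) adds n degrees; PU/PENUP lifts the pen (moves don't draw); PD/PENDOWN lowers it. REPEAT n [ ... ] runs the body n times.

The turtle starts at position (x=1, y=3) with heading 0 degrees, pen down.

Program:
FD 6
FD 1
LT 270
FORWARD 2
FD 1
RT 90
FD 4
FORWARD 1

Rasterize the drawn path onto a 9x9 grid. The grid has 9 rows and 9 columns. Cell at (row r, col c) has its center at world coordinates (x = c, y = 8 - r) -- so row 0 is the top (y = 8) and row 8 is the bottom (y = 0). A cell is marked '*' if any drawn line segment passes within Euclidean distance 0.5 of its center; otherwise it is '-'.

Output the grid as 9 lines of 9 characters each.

Segment 0: (1,3) -> (7,3)
Segment 1: (7,3) -> (8,3)
Segment 2: (8,3) -> (8,1)
Segment 3: (8,1) -> (8,0)
Segment 4: (8,0) -> (4,0)
Segment 5: (4,0) -> (3,0)

Answer: ---------
---------
---------
---------
---------
-********
--------*
--------*
---******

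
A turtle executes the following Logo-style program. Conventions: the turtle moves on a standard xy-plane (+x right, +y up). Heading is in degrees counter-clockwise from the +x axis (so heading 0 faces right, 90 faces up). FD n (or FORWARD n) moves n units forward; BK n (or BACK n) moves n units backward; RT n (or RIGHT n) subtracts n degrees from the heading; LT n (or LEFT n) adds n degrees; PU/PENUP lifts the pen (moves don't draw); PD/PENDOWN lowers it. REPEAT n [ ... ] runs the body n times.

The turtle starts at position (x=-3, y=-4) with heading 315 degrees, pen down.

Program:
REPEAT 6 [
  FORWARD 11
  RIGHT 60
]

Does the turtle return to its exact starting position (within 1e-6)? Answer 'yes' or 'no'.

Answer: yes

Derivation:
Executing turtle program step by step:
Start: pos=(-3,-4), heading=315, pen down
REPEAT 6 [
  -- iteration 1/6 --
  FD 11: (-3,-4) -> (4.778,-11.778) [heading=315, draw]
  RT 60: heading 315 -> 255
  -- iteration 2/6 --
  FD 11: (4.778,-11.778) -> (1.931,-22.403) [heading=255, draw]
  RT 60: heading 255 -> 195
  -- iteration 3/6 --
  FD 11: (1.931,-22.403) -> (-8.694,-25.25) [heading=195, draw]
  RT 60: heading 195 -> 135
  -- iteration 4/6 --
  FD 11: (-8.694,-25.25) -> (-16.472,-17.472) [heading=135, draw]
  RT 60: heading 135 -> 75
  -- iteration 5/6 --
  FD 11: (-16.472,-17.472) -> (-13.625,-6.847) [heading=75, draw]
  RT 60: heading 75 -> 15
  -- iteration 6/6 --
  FD 11: (-13.625,-6.847) -> (-3,-4) [heading=15, draw]
  RT 60: heading 15 -> 315
]
Final: pos=(-3,-4), heading=315, 6 segment(s) drawn

Start position: (-3, -4)
Final position: (-3, -4)
Distance = 0; < 1e-6 -> CLOSED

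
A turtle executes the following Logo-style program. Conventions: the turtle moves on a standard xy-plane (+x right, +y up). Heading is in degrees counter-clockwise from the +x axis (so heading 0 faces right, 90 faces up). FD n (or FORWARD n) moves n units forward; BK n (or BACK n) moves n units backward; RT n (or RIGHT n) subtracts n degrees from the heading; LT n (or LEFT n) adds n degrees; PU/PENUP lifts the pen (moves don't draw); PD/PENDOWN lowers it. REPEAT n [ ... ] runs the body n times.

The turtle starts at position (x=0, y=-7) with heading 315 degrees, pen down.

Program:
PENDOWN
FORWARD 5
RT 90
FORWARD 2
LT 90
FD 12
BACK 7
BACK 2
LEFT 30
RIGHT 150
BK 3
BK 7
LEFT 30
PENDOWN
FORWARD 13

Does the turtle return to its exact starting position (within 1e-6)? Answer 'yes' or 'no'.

Executing turtle program step by step:
Start: pos=(0,-7), heading=315, pen down
PD: pen down
FD 5: (0,-7) -> (3.536,-10.536) [heading=315, draw]
RT 90: heading 315 -> 225
FD 2: (3.536,-10.536) -> (2.121,-11.95) [heading=225, draw]
LT 90: heading 225 -> 315
FD 12: (2.121,-11.95) -> (10.607,-20.435) [heading=315, draw]
BK 7: (10.607,-20.435) -> (5.657,-15.485) [heading=315, draw]
BK 2: (5.657,-15.485) -> (4.243,-14.071) [heading=315, draw]
LT 30: heading 315 -> 345
RT 150: heading 345 -> 195
BK 3: (4.243,-14.071) -> (7.14,-13.295) [heading=195, draw]
BK 7: (7.14,-13.295) -> (13.902,-11.483) [heading=195, draw]
LT 30: heading 195 -> 225
PD: pen down
FD 13: (13.902,-11.483) -> (4.71,-20.675) [heading=225, draw]
Final: pos=(4.71,-20.675), heading=225, 8 segment(s) drawn

Start position: (0, -7)
Final position: (4.71, -20.675)
Distance = 14.463; >= 1e-6 -> NOT closed

Answer: no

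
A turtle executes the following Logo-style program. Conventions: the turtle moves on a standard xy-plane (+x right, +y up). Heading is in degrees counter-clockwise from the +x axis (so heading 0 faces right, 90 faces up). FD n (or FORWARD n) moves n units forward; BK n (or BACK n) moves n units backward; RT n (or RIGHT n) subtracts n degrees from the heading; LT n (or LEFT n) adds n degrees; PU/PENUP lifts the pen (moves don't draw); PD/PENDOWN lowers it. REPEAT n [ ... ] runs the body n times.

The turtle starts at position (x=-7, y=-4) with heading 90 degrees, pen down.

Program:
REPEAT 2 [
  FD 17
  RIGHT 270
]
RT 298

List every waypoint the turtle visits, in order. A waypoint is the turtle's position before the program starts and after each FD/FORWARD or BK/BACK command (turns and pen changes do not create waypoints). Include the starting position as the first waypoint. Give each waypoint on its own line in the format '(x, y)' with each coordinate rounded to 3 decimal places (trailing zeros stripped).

Executing turtle program step by step:
Start: pos=(-7,-4), heading=90, pen down
REPEAT 2 [
  -- iteration 1/2 --
  FD 17: (-7,-4) -> (-7,13) [heading=90, draw]
  RT 270: heading 90 -> 180
  -- iteration 2/2 --
  FD 17: (-7,13) -> (-24,13) [heading=180, draw]
  RT 270: heading 180 -> 270
]
RT 298: heading 270 -> 332
Final: pos=(-24,13), heading=332, 2 segment(s) drawn
Waypoints (3 total):
(-7, -4)
(-7, 13)
(-24, 13)

Answer: (-7, -4)
(-7, 13)
(-24, 13)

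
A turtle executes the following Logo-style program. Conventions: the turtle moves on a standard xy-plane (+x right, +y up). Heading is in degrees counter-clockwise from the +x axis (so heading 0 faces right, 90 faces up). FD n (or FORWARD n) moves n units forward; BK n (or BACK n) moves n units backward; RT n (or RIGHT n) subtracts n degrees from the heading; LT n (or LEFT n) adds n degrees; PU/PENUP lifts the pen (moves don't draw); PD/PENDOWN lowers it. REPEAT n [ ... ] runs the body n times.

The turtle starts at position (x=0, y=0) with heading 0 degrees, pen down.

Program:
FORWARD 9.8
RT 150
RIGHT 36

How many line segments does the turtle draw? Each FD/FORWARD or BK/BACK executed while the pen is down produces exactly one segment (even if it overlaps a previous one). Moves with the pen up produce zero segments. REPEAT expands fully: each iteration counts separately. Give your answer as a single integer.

Executing turtle program step by step:
Start: pos=(0,0), heading=0, pen down
FD 9.8: (0,0) -> (9.8,0) [heading=0, draw]
RT 150: heading 0 -> 210
RT 36: heading 210 -> 174
Final: pos=(9.8,0), heading=174, 1 segment(s) drawn
Segments drawn: 1

Answer: 1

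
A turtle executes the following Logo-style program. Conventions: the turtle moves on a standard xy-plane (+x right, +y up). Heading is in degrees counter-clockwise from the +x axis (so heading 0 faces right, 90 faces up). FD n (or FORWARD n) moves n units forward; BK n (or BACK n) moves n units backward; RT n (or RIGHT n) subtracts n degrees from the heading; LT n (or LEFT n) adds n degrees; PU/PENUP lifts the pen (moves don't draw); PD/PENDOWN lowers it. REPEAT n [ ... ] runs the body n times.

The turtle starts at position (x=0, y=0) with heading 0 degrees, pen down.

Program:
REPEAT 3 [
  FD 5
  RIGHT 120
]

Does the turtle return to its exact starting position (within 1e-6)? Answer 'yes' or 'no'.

Executing turtle program step by step:
Start: pos=(0,0), heading=0, pen down
REPEAT 3 [
  -- iteration 1/3 --
  FD 5: (0,0) -> (5,0) [heading=0, draw]
  RT 120: heading 0 -> 240
  -- iteration 2/3 --
  FD 5: (5,0) -> (2.5,-4.33) [heading=240, draw]
  RT 120: heading 240 -> 120
  -- iteration 3/3 --
  FD 5: (2.5,-4.33) -> (0,0) [heading=120, draw]
  RT 120: heading 120 -> 0
]
Final: pos=(0,0), heading=0, 3 segment(s) drawn

Start position: (0, 0)
Final position: (0, 0)
Distance = 0; < 1e-6 -> CLOSED

Answer: yes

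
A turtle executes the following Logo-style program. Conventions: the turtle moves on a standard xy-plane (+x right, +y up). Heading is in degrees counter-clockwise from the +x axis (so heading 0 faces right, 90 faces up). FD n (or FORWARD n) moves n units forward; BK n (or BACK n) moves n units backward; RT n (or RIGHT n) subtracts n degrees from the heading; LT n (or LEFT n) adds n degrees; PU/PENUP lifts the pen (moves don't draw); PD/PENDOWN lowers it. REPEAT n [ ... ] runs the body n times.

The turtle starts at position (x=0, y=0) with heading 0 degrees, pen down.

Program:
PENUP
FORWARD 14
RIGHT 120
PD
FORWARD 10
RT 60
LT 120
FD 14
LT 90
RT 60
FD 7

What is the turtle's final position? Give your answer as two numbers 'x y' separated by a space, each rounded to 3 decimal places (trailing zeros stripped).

Executing turtle program step by step:
Start: pos=(0,0), heading=0, pen down
PU: pen up
FD 14: (0,0) -> (14,0) [heading=0, move]
RT 120: heading 0 -> 240
PD: pen down
FD 10: (14,0) -> (9,-8.66) [heading=240, draw]
RT 60: heading 240 -> 180
LT 120: heading 180 -> 300
FD 14: (9,-8.66) -> (16,-20.785) [heading=300, draw]
LT 90: heading 300 -> 30
RT 60: heading 30 -> 330
FD 7: (16,-20.785) -> (22.062,-24.285) [heading=330, draw]
Final: pos=(22.062,-24.285), heading=330, 3 segment(s) drawn

Answer: 22.062 -24.285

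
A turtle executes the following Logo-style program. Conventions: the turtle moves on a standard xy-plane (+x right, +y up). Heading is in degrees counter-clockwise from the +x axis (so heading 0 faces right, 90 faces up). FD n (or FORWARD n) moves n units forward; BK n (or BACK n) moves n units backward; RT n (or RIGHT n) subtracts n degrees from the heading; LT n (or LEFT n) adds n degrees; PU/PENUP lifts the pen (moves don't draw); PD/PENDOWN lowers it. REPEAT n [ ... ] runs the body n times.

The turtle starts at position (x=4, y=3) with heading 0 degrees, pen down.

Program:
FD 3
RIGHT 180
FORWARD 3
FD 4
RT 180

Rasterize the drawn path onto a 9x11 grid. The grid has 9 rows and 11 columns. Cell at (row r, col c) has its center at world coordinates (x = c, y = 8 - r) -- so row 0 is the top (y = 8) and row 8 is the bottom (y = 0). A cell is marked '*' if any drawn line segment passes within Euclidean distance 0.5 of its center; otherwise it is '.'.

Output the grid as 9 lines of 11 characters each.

Segment 0: (4,3) -> (7,3)
Segment 1: (7,3) -> (4,3)
Segment 2: (4,3) -> (0,3)

Answer: ...........
...........
...........
...........
...........
********...
...........
...........
...........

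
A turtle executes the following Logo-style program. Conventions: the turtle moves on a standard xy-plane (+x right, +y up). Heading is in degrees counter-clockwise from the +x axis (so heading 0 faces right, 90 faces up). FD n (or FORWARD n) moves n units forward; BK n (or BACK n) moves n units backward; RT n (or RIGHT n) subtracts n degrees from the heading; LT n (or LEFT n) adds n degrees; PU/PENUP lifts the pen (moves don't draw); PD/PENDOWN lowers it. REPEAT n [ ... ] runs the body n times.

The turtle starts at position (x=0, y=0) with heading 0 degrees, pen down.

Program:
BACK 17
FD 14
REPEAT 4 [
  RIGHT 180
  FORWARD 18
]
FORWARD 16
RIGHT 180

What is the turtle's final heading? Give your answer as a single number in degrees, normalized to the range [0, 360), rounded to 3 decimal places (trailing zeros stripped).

Answer: 180

Derivation:
Executing turtle program step by step:
Start: pos=(0,0), heading=0, pen down
BK 17: (0,0) -> (-17,0) [heading=0, draw]
FD 14: (-17,0) -> (-3,0) [heading=0, draw]
REPEAT 4 [
  -- iteration 1/4 --
  RT 180: heading 0 -> 180
  FD 18: (-3,0) -> (-21,0) [heading=180, draw]
  -- iteration 2/4 --
  RT 180: heading 180 -> 0
  FD 18: (-21,0) -> (-3,0) [heading=0, draw]
  -- iteration 3/4 --
  RT 180: heading 0 -> 180
  FD 18: (-3,0) -> (-21,0) [heading=180, draw]
  -- iteration 4/4 --
  RT 180: heading 180 -> 0
  FD 18: (-21,0) -> (-3,0) [heading=0, draw]
]
FD 16: (-3,0) -> (13,0) [heading=0, draw]
RT 180: heading 0 -> 180
Final: pos=(13,0), heading=180, 7 segment(s) drawn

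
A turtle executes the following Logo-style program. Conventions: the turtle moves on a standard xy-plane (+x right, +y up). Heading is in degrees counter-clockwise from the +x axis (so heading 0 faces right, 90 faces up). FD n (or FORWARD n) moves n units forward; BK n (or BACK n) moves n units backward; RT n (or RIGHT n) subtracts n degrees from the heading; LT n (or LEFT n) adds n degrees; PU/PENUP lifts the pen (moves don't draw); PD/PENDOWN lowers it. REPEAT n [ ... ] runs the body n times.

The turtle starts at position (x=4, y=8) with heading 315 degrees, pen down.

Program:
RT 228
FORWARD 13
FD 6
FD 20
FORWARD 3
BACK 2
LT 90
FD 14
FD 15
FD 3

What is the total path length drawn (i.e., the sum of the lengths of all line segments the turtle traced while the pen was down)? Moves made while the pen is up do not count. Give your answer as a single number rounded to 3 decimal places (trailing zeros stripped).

Executing turtle program step by step:
Start: pos=(4,8), heading=315, pen down
RT 228: heading 315 -> 87
FD 13: (4,8) -> (4.68,20.982) [heading=87, draw]
FD 6: (4.68,20.982) -> (4.994,26.974) [heading=87, draw]
FD 20: (4.994,26.974) -> (6.041,46.947) [heading=87, draw]
FD 3: (6.041,46.947) -> (6.198,49.942) [heading=87, draw]
BK 2: (6.198,49.942) -> (6.093,47.945) [heading=87, draw]
LT 90: heading 87 -> 177
FD 14: (6.093,47.945) -> (-7.887,48.678) [heading=177, draw]
FD 15: (-7.887,48.678) -> (-22.867,49.463) [heading=177, draw]
FD 3: (-22.867,49.463) -> (-25.863,49.62) [heading=177, draw]
Final: pos=(-25.863,49.62), heading=177, 8 segment(s) drawn

Segment lengths:
  seg 1: (4,8) -> (4.68,20.982), length = 13
  seg 2: (4.68,20.982) -> (4.994,26.974), length = 6
  seg 3: (4.994,26.974) -> (6.041,46.947), length = 20
  seg 4: (6.041,46.947) -> (6.198,49.942), length = 3
  seg 5: (6.198,49.942) -> (6.093,47.945), length = 2
  seg 6: (6.093,47.945) -> (-7.887,48.678), length = 14
  seg 7: (-7.887,48.678) -> (-22.867,49.463), length = 15
  seg 8: (-22.867,49.463) -> (-25.863,49.62), length = 3
Total = 76

Answer: 76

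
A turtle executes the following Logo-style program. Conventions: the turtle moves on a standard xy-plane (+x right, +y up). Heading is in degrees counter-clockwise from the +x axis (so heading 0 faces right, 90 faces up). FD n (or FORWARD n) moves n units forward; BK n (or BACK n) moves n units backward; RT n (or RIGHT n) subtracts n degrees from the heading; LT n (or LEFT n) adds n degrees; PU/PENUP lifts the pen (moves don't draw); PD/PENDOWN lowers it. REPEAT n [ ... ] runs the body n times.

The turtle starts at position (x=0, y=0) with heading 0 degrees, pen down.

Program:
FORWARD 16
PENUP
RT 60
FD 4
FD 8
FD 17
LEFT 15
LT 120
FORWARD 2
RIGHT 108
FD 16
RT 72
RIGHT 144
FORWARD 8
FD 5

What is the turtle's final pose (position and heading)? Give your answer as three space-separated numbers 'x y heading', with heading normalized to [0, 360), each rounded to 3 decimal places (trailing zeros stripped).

Answer: 39.778 -19.761 111

Derivation:
Executing turtle program step by step:
Start: pos=(0,0), heading=0, pen down
FD 16: (0,0) -> (16,0) [heading=0, draw]
PU: pen up
RT 60: heading 0 -> 300
FD 4: (16,0) -> (18,-3.464) [heading=300, move]
FD 8: (18,-3.464) -> (22,-10.392) [heading=300, move]
FD 17: (22,-10.392) -> (30.5,-25.115) [heading=300, move]
LT 15: heading 300 -> 315
LT 120: heading 315 -> 75
FD 2: (30.5,-25.115) -> (31.018,-23.183) [heading=75, move]
RT 108: heading 75 -> 327
FD 16: (31.018,-23.183) -> (44.436,-31.897) [heading=327, move]
RT 72: heading 327 -> 255
RT 144: heading 255 -> 111
FD 8: (44.436,-31.897) -> (41.569,-24.428) [heading=111, move]
FD 5: (41.569,-24.428) -> (39.778,-19.761) [heading=111, move]
Final: pos=(39.778,-19.761), heading=111, 1 segment(s) drawn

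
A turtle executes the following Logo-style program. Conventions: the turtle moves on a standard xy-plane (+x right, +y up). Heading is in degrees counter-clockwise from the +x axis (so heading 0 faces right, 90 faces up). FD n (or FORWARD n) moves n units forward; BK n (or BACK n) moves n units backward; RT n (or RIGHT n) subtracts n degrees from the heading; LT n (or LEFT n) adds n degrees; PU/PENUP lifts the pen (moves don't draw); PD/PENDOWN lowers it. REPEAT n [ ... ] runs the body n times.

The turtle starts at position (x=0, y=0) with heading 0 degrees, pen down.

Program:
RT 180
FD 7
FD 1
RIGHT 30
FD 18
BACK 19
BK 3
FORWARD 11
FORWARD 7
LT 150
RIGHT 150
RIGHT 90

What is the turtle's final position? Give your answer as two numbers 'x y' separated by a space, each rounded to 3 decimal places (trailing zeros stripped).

Executing turtle program step by step:
Start: pos=(0,0), heading=0, pen down
RT 180: heading 0 -> 180
FD 7: (0,0) -> (-7,0) [heading=180, draw]
FD 1: (-7,0) -> (-8,0) [heading=180, draw]
RT 30: heading 180 -> 150
FD 18: (-8,0) -> (-23.588,9) [heading=150, draw]
BK 19: (-23.588,9) -> (-7.134,-0.5) [heading=150, draw]
BK 3: (-7.134,-0.5) -> (-4.536,-2) [heading=150, draw]
FD 11: (-4.536,-2) -> (-14.062,3.5) [heading=150, draw]
FD 7: (-14.062,3.5) -> (-20.124,7) [heading=150, draw]
LT 150: heading 150 -> 300
RT 150: heading 300 -> 150
RT 90: heading 150 -> 60
Final: pos=(-20.124,7), heading=60, 7 segment(s) drawn

Answer: -20.124 7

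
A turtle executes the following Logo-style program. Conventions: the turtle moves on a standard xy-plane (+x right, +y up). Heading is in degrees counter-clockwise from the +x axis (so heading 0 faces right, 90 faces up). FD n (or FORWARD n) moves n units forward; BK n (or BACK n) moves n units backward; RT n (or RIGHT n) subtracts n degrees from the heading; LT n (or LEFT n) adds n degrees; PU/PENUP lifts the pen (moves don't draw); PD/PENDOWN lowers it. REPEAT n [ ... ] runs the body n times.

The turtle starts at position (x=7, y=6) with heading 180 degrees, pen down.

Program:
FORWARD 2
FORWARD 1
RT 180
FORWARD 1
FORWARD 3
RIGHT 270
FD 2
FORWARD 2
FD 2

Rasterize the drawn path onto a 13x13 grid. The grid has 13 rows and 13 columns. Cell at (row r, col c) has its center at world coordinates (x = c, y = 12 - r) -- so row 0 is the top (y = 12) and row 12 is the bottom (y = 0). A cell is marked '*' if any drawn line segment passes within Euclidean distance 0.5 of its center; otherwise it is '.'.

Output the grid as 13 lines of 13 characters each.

Segment 0: (7,6) -> (5,6)
Segment 1: (5,6) -> (4,6)
Segment 2: (4,6) -> (5,6)
Segment 3: (5,6) -> (8,6)
Segment 4: (8,6) -> (8,8)
Segment 5: (8,8) -> (8,10)
Segment 6: (8,10) -> (8,12)

Answer: ........*....
........*....
........*....
........*....
........*....
........*....
....*****....
.............
.............
.............
.............
.............
.............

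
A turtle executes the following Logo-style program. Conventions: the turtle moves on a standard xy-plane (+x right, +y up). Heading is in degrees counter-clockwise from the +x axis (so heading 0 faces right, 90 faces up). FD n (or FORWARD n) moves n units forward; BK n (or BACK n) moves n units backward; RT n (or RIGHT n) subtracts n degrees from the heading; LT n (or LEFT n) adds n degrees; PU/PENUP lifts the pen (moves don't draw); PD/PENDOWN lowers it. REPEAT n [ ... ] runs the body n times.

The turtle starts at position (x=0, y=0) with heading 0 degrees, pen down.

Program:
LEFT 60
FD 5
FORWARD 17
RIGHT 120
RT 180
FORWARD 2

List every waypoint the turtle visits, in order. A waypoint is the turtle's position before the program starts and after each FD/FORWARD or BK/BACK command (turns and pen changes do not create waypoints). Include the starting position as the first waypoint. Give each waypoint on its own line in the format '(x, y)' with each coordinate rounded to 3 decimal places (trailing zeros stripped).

Executing turtle program step by step:
Start: pos=(0,0), heading=0, pen down
LT 60: heading 0 -> 60
FD 5: (0,0) -> (2.5,4.33) [heading=60, draw]
FD 17: (2.5,4.33) -> (11,19.053) [heading=60, draw]
RT 120: heading 60 -> 300
RT 180: heading 300 -> 120
FD 2: (11,19.053) -> (10,20.785) [heading=120, draw]
Final: pos=(10,20.785), heading=120, 3 segment(s) drawn
Waypoints (4 total):
(0, 0)
(2.5, 4.33)
(11, 19.053)
(10, 20.785)

Answer: (0, 0)
(2.5, 4.33)
(11, 19.053)
(10, 20.785)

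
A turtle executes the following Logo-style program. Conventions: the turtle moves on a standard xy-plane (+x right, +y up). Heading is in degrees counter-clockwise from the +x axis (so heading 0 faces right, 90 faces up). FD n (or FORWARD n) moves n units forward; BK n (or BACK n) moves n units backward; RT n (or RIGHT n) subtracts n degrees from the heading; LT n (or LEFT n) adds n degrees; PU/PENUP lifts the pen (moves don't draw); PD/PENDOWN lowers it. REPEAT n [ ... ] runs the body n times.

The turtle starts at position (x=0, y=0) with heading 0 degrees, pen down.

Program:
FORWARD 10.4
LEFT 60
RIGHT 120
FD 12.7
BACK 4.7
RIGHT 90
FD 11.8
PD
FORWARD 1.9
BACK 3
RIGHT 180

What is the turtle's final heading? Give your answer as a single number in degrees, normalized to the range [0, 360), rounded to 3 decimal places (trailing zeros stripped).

Executing turtle program step by step:
Start: pos=(0,0), heading=0, pen down
FD 10.4: (0,0) -> (10.4,0) [heading=0, draw]
LT 60: heading 0 -> 60
RT 120: heading 60 -> 300
FD 12.7: (10.4,0) -> (16.75,-10.999) [heading=300, draw]
BK 4.7: (16.75,-10.999) -> (14.4,-6.928) [heading=300, draw]
RT 90: heading 300 -> 210
FD 11.8: (14.4,-6.928) -> (4.181,-12.828) [heading=210, draw]
PD: pen down
FD 1.9: (4.181,-12.828) -> (2.535,-13.778) [heading=210, draw]
BK 3: (2.535,-13.778) -> (5.134,-12.278) [heading=210, draw]
RT 180: heading 210 -> 30
Final: pos=(5.134,-12.278), heading=30, 6 segment(s) drawn

Answer: 30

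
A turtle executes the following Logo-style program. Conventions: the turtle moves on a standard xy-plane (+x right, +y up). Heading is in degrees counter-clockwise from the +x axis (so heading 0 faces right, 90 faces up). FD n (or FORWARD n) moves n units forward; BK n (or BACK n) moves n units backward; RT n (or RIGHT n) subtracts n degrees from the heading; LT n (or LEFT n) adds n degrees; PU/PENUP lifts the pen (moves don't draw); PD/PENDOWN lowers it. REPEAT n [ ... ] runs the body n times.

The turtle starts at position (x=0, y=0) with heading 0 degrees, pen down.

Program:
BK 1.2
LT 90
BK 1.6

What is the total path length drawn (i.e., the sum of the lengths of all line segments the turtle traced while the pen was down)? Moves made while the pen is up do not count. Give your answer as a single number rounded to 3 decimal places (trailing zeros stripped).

Executing turtle program step by step:
Start: pos=(0,0), heading=0, pen down
BK 1.2: (0,0) -> (-1.2,0) [heading=0, draw]
LT 90: heading 0 -> 90
BK 1.6: (-1.2,0) -> (-1.2,-1.6) [heading=90, draw]
Final: pos=(-1.2,-1.6), heading=90, 2 segment(s) drawn

Segment lengths:
  seg 1: (0,0) -> (-1.2,0), length = 1.2
  seg 2: (-1.2,0) -> (-1.2,-1.6), length = 1.6
Total = 2.8

Answer: 2.8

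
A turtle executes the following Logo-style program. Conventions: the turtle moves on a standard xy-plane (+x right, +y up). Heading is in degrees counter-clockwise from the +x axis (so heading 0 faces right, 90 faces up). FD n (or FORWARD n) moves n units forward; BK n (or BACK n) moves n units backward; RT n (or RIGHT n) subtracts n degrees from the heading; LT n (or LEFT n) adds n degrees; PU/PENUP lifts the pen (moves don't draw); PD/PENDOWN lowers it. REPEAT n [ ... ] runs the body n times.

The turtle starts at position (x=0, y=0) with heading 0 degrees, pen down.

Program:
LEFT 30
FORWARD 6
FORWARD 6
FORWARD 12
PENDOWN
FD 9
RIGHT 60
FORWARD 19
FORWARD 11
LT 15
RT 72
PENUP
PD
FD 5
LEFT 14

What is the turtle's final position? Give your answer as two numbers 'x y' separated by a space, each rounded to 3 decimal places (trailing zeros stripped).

Executing turtle program step by step:
Start: pos=(0,0), heading=0, pen down
LT 30: heading 0 -> 30
FD 6: (0,0) -> (5.196,3) [heading=30, draw]
FD 6: (5.196,3) -> (10.392,6) [heading=30, draw]
FD 12: (10.392,6) -> (20.785,12) [heading=30, draw]
PD: pen down
FD 9: (20.785,12) -> (28.579,16.5) [heading=30, draw]
RT 60: heading 30 -> 330
FD 19: (28.579,16.5) -> (45.033,7) [heading=330, draw]
FD 11: (45.033,7) -> (54.56,1.5) [heading=330, draw]
LT 15: heading 330 -> 345
RT 72: heading 345 -> 273
PU: pen up
PD: pen down
FD 5: (54.56,1.5) -> (54.821,-3.493) [heading=273, draw]
LT 14: heading 273 -> 287
Final: pos=(54.821,-3.493), heading=287, 7 segment(s) drawn

Answer: 54.821 -3.493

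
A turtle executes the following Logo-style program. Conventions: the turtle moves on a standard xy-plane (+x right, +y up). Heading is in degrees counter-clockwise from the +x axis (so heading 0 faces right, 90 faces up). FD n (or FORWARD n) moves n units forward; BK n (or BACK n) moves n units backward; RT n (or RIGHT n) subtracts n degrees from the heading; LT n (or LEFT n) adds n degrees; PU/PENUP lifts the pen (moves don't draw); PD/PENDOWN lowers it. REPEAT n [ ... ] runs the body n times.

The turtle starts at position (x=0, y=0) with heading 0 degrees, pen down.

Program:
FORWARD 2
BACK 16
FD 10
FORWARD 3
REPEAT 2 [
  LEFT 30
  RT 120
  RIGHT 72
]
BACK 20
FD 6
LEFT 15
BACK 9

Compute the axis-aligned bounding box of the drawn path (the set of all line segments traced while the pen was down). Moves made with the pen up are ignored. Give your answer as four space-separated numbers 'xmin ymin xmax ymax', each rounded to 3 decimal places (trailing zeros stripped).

Executing turtle program step by step:
Start: pos=(0,0), heading=0, pen down
FD 2: (0,0) -> (2,0) [heading=0, draw]
BK 16: (2,0) -> (-14,0) [heading=0, draw]
FD 10: (-14,0) -> (-4,0) [heading=0, draw]
FD 3: (-4,0) -> (-1,0) [heading=0, draw]
REPEAT 2 [
  -- iteration 1/2 --
  LT 30: heading 0 -> 30
  RT 120: heading 30 -> 270
  RT 72: heading 270 -> 198
  -- iteration 2/2 --
  LT 30: heading 198 -> 228
  RT 120: heading 228 -> 108
  RT 72: heading 108 -> 36
]
BK 20: (-1,0) -> (-17.18,-11.756) [heading=36, draw]
FD 6: (-17.18,-11.756) -> (-12.326,-8.229) [heading=36, draw]
LT 15: heading 36 -> 51
BK 9: (-12.326,-8.229) -> (-17.99,-15.223) [heading=51, draw]
Final: pos=(-17.99,-15.223), heading=51, 7 segment(s) drawn

Segment endpoints: x in {-17.99, -17.18, -14, -12.326, -4, -1, 0, 2}, y in {-15.223, -11.756, -8.229, 0}
xmin=-17.99, ymin=-15.223, xmax=2, ymax=0

Answer: -17.99 -15.223 2 0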